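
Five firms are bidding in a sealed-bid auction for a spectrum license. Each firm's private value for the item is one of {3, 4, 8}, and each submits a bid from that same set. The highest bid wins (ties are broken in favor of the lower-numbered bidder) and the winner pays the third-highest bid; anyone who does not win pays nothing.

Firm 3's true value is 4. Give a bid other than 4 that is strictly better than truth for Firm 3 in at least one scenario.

Suppose Firm 1 bids 3, Firm 2 bids 3, Firm 4 bids 3 and Firm 5 bids 8.
Bid 4: loses, pays 0, utility 0.
Bid 8: wins, pays 3, utility 4 - 3 = 1.
So bidding 8 beats truth here (1 > 0).

8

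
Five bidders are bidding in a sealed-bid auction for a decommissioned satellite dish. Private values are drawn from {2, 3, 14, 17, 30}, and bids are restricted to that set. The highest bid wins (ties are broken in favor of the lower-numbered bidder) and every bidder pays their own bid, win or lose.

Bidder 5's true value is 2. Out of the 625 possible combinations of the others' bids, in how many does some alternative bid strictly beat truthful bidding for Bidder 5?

Others bid (2, 2, 2, 2): truth gives -2; bid 3 gives -1 > -2. Violating.
Others bid (2, 2, 2, 3): truth gives -2; no alternative beats it.
Others bid (2, 2, 2, 14): truth gives -2; no alternative beats it.
(Checking all 625 profiles: 1 has a profitable deviation, 624 do not.)

1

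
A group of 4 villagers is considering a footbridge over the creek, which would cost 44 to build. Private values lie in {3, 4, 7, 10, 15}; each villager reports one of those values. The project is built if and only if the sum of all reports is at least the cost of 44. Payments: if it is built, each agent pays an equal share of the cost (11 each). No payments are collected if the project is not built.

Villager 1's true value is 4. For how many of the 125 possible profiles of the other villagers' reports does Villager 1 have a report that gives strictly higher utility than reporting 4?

Others report (10, 15, 15): truth gives -7; report 3 gives 0 > -7. Violating.
Others report (15, 10, 15): truth gives -7; report 3 gives 0 > -7. Violating.
Others report (15, 15, 10): truth gives -7; report 3 gives 0 > -7. Violating.
Others report (3, 3, 3): truth gives 0; no alternative beats it.
Others report (3, 3, 4): truth gives 0; no alternative beats it.
(Checking all 125 profiles: 3 have a profitable deviation, 122 do not.)

3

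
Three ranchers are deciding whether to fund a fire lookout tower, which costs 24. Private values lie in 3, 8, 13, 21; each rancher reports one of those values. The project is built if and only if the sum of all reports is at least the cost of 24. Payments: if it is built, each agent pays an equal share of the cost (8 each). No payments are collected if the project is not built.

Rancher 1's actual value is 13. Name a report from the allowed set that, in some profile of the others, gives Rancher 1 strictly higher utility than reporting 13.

Suppose Rancher 2 reports 3 and Rancher 3 reports 3.
Report 13: project not built, utility 0.
Report 21: project built, pays 8, utility 13 - 8 = 5.
So reporting 21 beats truth here (5 > 0).

21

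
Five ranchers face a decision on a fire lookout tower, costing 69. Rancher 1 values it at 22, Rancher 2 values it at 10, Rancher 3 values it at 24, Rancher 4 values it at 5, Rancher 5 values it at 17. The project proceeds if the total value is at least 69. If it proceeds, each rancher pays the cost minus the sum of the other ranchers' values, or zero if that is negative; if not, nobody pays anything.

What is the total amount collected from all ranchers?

37

Total value 78 ≥ cost 69, so it is built.
Rancher 1: others sum to 56; max(0, 69 - 56) = 13.
Rancher 2: others sum to 68; max(0, 69 - 68) = 1.
Rancher 3: others sum to 54; max(0, 69 - 54) = 15.
Rancher 4: others sum to 73; max(0, 69 - 73) = 0.
Rancher 5: others sum to 61; max(0, 69 - 61) = 8.
Total collected = 13 + 1 + 15 + 0 + 8 = 37.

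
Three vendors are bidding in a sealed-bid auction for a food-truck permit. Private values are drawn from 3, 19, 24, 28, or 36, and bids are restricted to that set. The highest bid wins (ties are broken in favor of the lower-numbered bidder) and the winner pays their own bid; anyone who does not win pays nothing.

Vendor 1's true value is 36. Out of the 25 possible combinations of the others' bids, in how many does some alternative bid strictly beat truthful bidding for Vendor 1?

16

Others bid (3, 3): truth gives 0; bid 3 gives 33 > 0. Violating.
Others bid (3, 19): truth gives 0; bid 19 gives 17 > 0. Violating.
Others bid (3, 24): truth gives 0; bid 24 gives 12 > 0. Violating.
Others bid (3, 28): truth gives 0; bid 28 gives 8 > 0. Violating.
Others bid (3, 36): truth gives 0; no alternative beats it.
Others bid (19, 36): truth gives 0; no alternative beats it.
(Checking all 25 profiles: 16 have a profitable deviation, 9 do not.)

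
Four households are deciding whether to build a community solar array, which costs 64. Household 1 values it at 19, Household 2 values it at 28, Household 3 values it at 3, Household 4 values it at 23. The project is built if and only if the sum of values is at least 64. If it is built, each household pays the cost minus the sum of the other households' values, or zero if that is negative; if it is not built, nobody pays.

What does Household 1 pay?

Total value 73 ≥ cost 64, so the project is built.
The other households' values sum to 54.
Cost minus that sum is 64 - 54 = 10.

10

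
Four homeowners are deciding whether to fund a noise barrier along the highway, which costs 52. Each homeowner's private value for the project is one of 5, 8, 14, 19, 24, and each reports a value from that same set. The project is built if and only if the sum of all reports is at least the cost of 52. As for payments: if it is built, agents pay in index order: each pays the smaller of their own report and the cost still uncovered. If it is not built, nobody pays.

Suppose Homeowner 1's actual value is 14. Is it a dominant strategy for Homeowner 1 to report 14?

Consider the case where Homeowner 2 reports 5, Homeowner 3 reports 19 and Homeowner 4 reports 24.
Truthful report 14: project built, pays 14, utility 14 - 14 = 0.
Report 5 instead: project built, pays 5, utility 14 - 5 = 9.
Since 9 > 0, reporting 5 is strictly better here, so truthful reporting is not dominant.

No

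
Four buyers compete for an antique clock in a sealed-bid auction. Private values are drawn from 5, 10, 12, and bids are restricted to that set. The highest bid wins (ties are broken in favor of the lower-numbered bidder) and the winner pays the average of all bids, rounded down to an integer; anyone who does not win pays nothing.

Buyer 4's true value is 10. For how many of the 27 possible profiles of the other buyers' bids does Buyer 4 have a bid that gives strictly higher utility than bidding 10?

Others bid (5, 5, 10): truth gives 0; bid 12 gives 2 > 0. Violating.
Others bid (5, 10, 5): truth gives 0; bid 12 gives 2 > 0. Violating.
Others bid (5, 10, 10): truth gives 0; bid 12 gives 1 > 0. Violating.
Others bid (10, 5, 5): truth gives 0; bid 12 gives 2 > 0. Violating.
Others bid (5, 5, 5): truth gives 4; no alternative beats it.
Others bid (5, 5, 12): truth gives 0; no alternative beats it.
(Checking all 27 profiles: 6 have a profitable deviation, 21 do not.)

6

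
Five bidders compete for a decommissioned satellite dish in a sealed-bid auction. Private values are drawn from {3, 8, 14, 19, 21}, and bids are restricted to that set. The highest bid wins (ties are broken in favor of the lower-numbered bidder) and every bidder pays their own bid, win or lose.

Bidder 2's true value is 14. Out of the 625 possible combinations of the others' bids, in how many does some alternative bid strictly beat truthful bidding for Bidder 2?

Others bid (3, 3, 3, 3): truth gives 0; bid 8 gives 6 > 0. Violating.
Others bid (3, 3, 3, 8): truth gives 0; bid 8 gives 6 > 0. Violating.
Others bid (3, 3, 3, 19): truth gives -14; bid 3 gives -3 > -14. Violating.
Others bid (3, 3, 3, 21): truth gives -14; bid 3 gives -3 > -14. Violating.
Others bid (3, 3, 3, 14): truth gives 0; no alternative beats it.
Others bid (3, 3, 8, 14): truth gives 0; no alternative beats it.
(Checking all 625 profiles: 579 have a profitable deviation, 46 do not.)

579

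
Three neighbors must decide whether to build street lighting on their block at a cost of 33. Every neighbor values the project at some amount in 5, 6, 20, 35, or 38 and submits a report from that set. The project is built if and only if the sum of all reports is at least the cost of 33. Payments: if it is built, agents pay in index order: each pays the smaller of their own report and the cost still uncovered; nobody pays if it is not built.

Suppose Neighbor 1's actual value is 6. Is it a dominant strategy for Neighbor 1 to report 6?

No

Consider the case where Neighbor 2 reports 5 and Neighbor 3 reports 35.
Truthful report 6: project built, pays 6, utility 6 - 6 = 0.
Report 5 instead: project built, pays 5, utility 6 - 5 = 1.
Since 1 > 0, reporting 5 is strictly better here, so truthful reporting is not dominant.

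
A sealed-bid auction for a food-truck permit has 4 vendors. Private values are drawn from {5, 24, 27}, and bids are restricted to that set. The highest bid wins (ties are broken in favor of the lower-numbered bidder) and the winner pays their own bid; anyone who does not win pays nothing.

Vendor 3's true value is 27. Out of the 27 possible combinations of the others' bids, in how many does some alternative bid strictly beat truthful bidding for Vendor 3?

Others bid (5, 5, 5): truth gives 0; bid 24 gives 3 > 0. Violating.
Others bid (5, 5, 24): truth gives 0; bid 24 gives 3 > 0. Violating.
Others bid (5, 5, 27): truth gives 0; no alternative beats it.
Others bid (5, 24, 5): truth gives 0; no alternative beats it.
(Checking all 27 profiles: 2 have a profitable deviation, 25 do not.)

2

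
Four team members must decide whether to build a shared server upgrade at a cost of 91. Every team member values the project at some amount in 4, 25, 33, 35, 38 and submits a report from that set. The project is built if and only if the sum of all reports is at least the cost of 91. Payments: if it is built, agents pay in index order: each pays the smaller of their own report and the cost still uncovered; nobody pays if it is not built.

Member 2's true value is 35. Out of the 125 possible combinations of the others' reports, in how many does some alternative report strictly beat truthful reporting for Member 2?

109

Others report (4, 25, 33): truth gives 0; report 33 gives 2 > 0. Violating.
Others report (4, 25, 35): truth gives 0; report 33 gives 2 > 0. Violating.
Others report (4, 25, 38): truth gives 0; report 25 gives 10 > 0. Violating.
Others report (4, 33, 25): truth gives 0; report 33 gives 2 > 0. Violating.
Others report (4, 4, 4): truth gives 0; no alternative beats it.
Others report (4, 4, 25): truth gives 0; no alternative beats it.
(Checking all 125 profiles: 109 have a profitable deviation, 16 do not.)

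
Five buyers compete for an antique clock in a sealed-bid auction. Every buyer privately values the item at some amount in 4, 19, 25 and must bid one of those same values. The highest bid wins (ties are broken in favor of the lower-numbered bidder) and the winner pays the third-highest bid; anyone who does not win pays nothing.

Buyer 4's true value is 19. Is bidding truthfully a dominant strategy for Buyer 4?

Consider the case where Buyer 1 bids 4, Buyer 2 bids 4, Buyer 3 bids 4 and Buyer 5 bids 25.
Truthful bid 19: loses, pays 0, utility 0.
Bid 25 instead: wins, pays 4, utility 19 - 4 = 15.
Since 15 > 0, bidding 25 is strictly better here, so truthful bidding is not dominant.

No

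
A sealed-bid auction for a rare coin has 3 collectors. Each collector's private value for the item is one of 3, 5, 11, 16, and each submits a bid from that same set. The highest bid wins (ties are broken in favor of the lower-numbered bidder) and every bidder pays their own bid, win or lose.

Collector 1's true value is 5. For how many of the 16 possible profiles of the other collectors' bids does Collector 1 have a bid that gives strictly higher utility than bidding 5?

13

Others bid (3, 3): truth gives 0; bid 3 gives 2 > 0. Violating.
Others bid (3, 11): truth gives -5; bid 3 gives -3 > -5. Violating.
Others bid (3, 16): truth gives -5; bid 3 gives -3 > -5. Violating.
Others bid (5, 11): truth gives -5; bid 3 gives -3 > -5. Violating.
Others bid (3, 5): truth gives 0; no alternative beats it.
Others bid (5, 3): truth gives 0; no alternative beats it.
(Checking all 16 profiles: 13 have a profitable deviation, 3 do not.)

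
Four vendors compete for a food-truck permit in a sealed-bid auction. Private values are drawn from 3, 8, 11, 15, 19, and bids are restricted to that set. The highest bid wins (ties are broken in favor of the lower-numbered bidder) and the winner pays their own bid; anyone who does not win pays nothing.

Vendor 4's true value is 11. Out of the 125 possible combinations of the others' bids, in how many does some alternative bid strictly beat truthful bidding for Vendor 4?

1

Others bid (3, 3, 3): truth gives 0; bid 8 gives 3 > 0. Violating.
Others bid (3, 3, 8): truth gives 0; no alternative beats it.
Others bid (3, 3, 11): truth gives 0; no alternative beats it.
(Checking all 125 profiles: 1 has a profitable deviation, 124 do not.)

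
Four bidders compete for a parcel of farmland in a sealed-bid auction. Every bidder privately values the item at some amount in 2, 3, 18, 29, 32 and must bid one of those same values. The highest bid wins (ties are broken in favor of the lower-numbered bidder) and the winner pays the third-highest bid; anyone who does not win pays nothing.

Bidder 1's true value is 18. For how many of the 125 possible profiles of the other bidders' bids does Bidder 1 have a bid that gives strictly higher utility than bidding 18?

Others bid (2, 2, 29): truth gives 0; bid 29 gives 16 > 0. Violating.
Others bid (2, 2, 32): truth gives 0; bid 32 gives 16 > 0. Violating.
Others bid (2, 3, 29): truth gives 0; bid 29 gives 15 > 0. Violating.
Others bid (2, 3, 32): truth gives 0; bid 32 gives 15 > 0. Violating.
Others bid (2, 2, 2): truth gives 16; no alternative beats it.
Others bid (2, 2, 3): truth gives 16; no alternative beats it.
(Checking all 125 profiles: 24 have a profitable deviation, 101 do not.)

24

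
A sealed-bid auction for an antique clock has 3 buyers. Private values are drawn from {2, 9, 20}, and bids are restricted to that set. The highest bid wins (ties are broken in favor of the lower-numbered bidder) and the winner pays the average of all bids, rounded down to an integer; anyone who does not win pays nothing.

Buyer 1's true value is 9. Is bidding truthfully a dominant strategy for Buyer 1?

Consider the case where Buyer 2 bids 2 and Buyer 3 bids 2.
Truthful bid 9: wins, pays 4, utility 9 - 4 = 5.
Bid 2 instead: wins, pays 2, utility 9 - 2 = 7.
Since 7 > 5, bidding 2 is strictly better here, so truthful bidding is not dominant.

No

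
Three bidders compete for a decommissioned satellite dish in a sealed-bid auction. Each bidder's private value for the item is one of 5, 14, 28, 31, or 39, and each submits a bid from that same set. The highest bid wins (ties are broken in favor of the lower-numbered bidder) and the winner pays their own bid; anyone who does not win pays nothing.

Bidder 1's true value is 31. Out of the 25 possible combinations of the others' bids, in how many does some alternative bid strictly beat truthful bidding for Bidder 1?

9

Others bid (5, 5): truth gives 0; bid 5 gives 26 > 0. Violating.
Others bid (5, 14): truth gives 0; bid 14 gives 17 > 0. Violating.
Others bid (5, 28): truth gives 0; bid 28 gives 3 > 0. Violating.
Others bid (14, 5): truth gives 0; bid 14 gives 17 > 0. Violating.
Others bid (5, 31): truth gives 0; no alternative beats it.
Others bid (5, 39): truth gives 0; no alternative beats it.
(Checking all 25 profiles: 9 have a profitable deviation, 16 do not.)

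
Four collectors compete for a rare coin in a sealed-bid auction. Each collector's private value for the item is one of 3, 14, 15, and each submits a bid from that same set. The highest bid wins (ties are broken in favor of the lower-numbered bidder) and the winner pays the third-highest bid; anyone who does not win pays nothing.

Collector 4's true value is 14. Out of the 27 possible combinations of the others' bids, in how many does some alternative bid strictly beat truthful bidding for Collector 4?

3

Others bid (3, 3, 14): truth gives 0; bid 15 gives 11 > 0. Violating.
Others bid (3, 14, 3): truth gives 0; bid 15 gives 11 > 0. Violating.
Others bid (14, 3, 3): truth gives 0; bid 15 gives 11 > 0. Violating.
Others bid (3, 3, 3): truth gives 11; no alternative beats it.
Others bid (3, 3, 15): truth gives 0; no alternative beats it.
(Checking all 27 profiles: 3 have a profitable deviation, 24 do not.)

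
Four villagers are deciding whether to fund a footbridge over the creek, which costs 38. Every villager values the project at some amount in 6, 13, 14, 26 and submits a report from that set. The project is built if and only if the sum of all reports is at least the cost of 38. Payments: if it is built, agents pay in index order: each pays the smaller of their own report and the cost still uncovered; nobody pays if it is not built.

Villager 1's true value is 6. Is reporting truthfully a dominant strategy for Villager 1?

Check each profile of the others' reports and compare truth against every alternative report.
Others report (6, 6, 13): truth gives 0, best alternative gives -7.
Others report (6, 6, 14): truth gives 0, best alternative gives -7.
Others report (6, 6, 26): truth gives 0, best alternative gives -7.
Others report (6, 13, 6): truth gives 0, best alternative gives -7.
Others report (6, 13, 13): truth gives 0, best alternative gives -7.
Others report (6, 13, 14): truth gives 0, best alternative gives -7.
(Remaining 58 profiles checked similarly; truth is weakly best in each.)
In every case the truthful report is at least as good as any alternative, so it is a dominant strategy.

Yes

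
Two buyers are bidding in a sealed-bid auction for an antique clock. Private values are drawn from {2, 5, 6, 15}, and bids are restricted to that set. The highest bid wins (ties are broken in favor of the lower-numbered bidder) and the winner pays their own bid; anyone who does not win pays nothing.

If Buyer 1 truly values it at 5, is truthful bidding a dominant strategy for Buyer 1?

Consider the case where Buyer 2 bids 2.
Truthful bid 5: wins, pays 5, utility 5 - 5 = 0.
Bid 2 instead: wins, pays 2, utility 5 - 2 = 3.
Since 3 > 0, bidding 2 is strictly better here, so truthful bidding is not dominant.

No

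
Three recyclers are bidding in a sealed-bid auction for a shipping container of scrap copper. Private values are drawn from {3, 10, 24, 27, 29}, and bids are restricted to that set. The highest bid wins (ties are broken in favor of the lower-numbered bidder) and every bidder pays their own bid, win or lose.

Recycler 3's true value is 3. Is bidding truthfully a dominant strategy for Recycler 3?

Check each profile of the others' bids and compare truth against every alternative bid.
Others bid (3, 10): truth gives -3, best alternative gives -10.
Others bid (3, 24): truth gives -3, best alternative gives -10.
Others bid (3, 27): truth gives -3, best alternative gives -10.
Others bid (3, 29): truth gives -3, best alternative gives -10.
Others bid (10, 3): truth gives -3, best alternative gives -10.
Others bid (10, 10): truth gives -3, best alternative gives -10.
(Remaining 19 profiles checked similarly; truth is weakly best in each.)
In every case the truthful bid is at least as good as any alternative, so it is a dominant strategy.

Yes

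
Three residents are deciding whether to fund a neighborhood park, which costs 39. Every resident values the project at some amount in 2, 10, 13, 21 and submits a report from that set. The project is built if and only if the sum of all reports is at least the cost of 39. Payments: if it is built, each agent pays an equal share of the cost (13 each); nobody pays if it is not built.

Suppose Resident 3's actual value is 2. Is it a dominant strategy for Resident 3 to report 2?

Yes

Check each profile of the others' reports and compare truth against every alternative report.
Others report (10, 21): truth gives 0, best alternative gives -11.
Others report (13, 21): truth gives 0, best alternative gives -11.
Others report (21, 10): truth gives 0, best alternative gives -11.
Others report (21, 13): truth gives 0, best alternative gives -11.
Others report (21, 21): truth gives -11, best alternative gives -11.
Others report (2, 2): truth gives 0, best alternative gives 0.
(Remaining 10 profiles checked similarly; truth is weakly best in each.)
In every case the truthful report is at least as good as any alternative, so it is a dominant strategy.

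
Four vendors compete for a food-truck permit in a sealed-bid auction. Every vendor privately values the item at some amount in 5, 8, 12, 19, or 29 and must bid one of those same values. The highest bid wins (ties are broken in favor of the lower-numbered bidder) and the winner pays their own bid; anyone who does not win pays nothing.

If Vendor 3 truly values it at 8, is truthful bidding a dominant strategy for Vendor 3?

Check each profile of the others' bids and compare truth against every alternative bid.
Others bid (5, 5, 5): truth gives 0, best alternative gives 0.
Others bid (5, 5, 8): truth gives 0, best alternative gives 0.
Others bid (5, 5, 12): truth gives 0, best alternative gives 0.
Others bid (5, 5, 19): truth gives 0, best alternative gives 0.
Others bid (5, 5, 29): truth gives 0, best alternative gives 0.
Others bid (5, 8, 5): truth gives 0, best alternative gives 0.
(Remaining 119 profiles checked similarly; truth is weakly best in each.)
In every case the truthful bid is at least as good as any alternative, so it is a dominant strategy.

Yes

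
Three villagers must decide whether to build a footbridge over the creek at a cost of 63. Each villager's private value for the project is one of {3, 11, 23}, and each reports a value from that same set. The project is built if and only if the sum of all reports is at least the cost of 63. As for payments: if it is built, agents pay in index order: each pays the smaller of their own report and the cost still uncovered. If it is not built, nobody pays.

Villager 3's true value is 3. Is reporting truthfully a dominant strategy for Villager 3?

Check each profile of the others' reports and compare truth against every alternative report.
Others report (3, 3): truth gives 0, best alternative gives 0.
Others report (3, 11): truth gives 0, best alternative gives 0.
Others report (3, 23): truth gives 0, best alternative gives 0.
Others report (11, 3): truth gives 0, best alternative gives 0.
Others report (11, 11): truth gives 0, best alternative gives 0.
Others report (11, 23): truth gives 0, best alternative gives 0.
(Remaining 3 profiles checked similarly; truth is weakly best in each.)
In every case the truthful report is at least as good as any alternative, so it is a dominant strategy.

Yes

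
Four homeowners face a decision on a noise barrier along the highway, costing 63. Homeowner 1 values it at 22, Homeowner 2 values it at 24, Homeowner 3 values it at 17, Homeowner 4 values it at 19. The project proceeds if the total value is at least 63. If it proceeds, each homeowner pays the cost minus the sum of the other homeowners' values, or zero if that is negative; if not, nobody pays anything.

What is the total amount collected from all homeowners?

Total value 82 ≥ cost 63, so it is built.
Homeowner 1: others sum to 60; max(0, 63 - 60) = 3.
Homeowner 2: others sum to 58; max(0, 63 - 58) = 5.
Homeowner 3: others sum to 65; max(0, 63 - 65) = 0.
Homeowner 4: others sum to 63; max(0, 63 - 63) = 0.
Total collected = 3 + 5 + 0 + 0 = 8.

8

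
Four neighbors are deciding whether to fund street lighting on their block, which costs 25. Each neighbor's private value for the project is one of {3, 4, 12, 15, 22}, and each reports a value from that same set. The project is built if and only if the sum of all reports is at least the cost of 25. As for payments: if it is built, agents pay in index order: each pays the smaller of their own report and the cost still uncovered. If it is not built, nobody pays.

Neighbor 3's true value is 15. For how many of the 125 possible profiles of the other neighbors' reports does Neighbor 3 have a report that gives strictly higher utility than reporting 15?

Others report (3, 3, 12): truth gives 0; report 12 gives 3 > 0. Violating.
Others report (3, 3, 15): truth gives 0; report 4 gives 11 > 0. Violating.
Others report (3, 3, 22): truth gives 0; report 3 gives 12 > 0. Violating.
Others report (3, 4, 12): truth gives 0; report 12 gives 3 > 0. Violating.
Others report (3, 3, 3): truth gives 0; no alternative beats it.
Others report (3, 3, 4): truth gives 0; no alternative beats it.
(Checking all 125 profiles: 44 have a profitable deviation, 81 do not.)

44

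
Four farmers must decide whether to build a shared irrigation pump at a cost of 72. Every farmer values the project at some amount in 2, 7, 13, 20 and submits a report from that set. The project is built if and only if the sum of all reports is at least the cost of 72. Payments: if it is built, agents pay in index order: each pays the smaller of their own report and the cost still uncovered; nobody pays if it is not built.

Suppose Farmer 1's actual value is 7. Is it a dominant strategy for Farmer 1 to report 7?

Yes

Check each profile of the others' reports and compare truth against every alternative report.
Others report (2, 2, 2): truth gives 0, best alternative gives 0.
Others report (2, 2, 7): truth gives 0, best alternative gives 0.
Others report (2, 2, 13): truth gives 0, best alternative gives 0.
Others report (2, 2, 20): truth gives 0, best alternative gives 0.
Others report (2, 7, 2): truth gives 0, best alternative gives 0.
Others report (2, 7, 7): truth gives 0, best alternative gives 0.
(Remaining 58 profiles checked similarly; truth is weakly best in each.)
In every case the truthful report is at least as good as any alternative, so it is a dominant strategy.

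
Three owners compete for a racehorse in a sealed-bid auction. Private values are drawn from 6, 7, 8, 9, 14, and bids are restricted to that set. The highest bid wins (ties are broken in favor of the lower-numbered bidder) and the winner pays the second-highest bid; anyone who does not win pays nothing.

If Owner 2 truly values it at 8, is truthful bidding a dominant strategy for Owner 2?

Yes

Check each profile of the others' bids and compare truth against every alternative bid.
Others bid (6, 6): truth gives 2, best alternative gives 2.
Others bid (6, 7): truth gives 1, best alternative gives 1.
Others bid (7, 6): truth gives 1, best alternative gives 1.
Others bid (7, 7): truth gives 1, best alternative gives 1.
Others bid (6, 8): truth gives 0, best alternative gives 0.
Others bid (6, 9): truth gives 0, best alternative gives 0.
(Remaining 19 profiles checked similarly; truth is weakly best in each.)
In every case the truthful bid is at least as good as any alternative, so it is a dominant strategy.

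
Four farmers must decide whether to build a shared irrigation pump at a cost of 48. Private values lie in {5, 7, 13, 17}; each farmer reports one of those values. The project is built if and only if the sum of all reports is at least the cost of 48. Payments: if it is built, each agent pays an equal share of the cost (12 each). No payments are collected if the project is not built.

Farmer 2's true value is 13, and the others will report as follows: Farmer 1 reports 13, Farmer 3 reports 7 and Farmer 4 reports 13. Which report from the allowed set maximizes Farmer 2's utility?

Report 5: project not built, utility 0.
Report 7: project not built, utility 0.
Report 13: project not built, utility 0.
Report 17: project built, pays 12, utility 13 - 12 = 1.
The best choice is 17 with utility 1.

17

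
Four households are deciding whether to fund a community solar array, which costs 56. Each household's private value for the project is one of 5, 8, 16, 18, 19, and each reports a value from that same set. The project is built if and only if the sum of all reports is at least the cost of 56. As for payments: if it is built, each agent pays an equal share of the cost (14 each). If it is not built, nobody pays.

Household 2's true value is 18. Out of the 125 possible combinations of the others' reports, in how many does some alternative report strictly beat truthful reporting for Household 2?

3

Others report (5, 16, 16): truth gives 0; report 19 gives 4 > 0. Violating.
Others report (16, 5, 16): truth gives 0; report 19 gives 4 > 0. Violating.
Others report (16, 16, 5): truth gives 0; report 19 gives 4 > 0. Violating.
Others report (5, 5, 5): truth gives 0; no alternative beats it.
Others report (5, 5, 8): truth gives 0; no alternative beats it.
(Checking all 125 profiles: 3 have a profitable deviation, 122 do not.)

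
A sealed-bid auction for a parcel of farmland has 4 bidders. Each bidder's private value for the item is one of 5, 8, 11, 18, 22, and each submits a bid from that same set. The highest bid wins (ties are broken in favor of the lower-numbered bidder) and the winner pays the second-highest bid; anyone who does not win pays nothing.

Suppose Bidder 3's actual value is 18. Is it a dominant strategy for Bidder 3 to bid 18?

Check each profile of the others' bids and compare truth against every alternative bid.
Others bid (5, 5, 5): truth gives 13, best alternative gives 13.
Others bid (5, 5, 8): truth gives 10, best alternative gives 10.
Others bid (5, 8, 5): truth gives 10, best alternative gives 10.
Others bid (5, 8, 8): truth gives 10, best alternative gives 10.
Others bid (8, 5, 5): truth gives 10, best alternative gives 10.
Others bid (8, 5, 8): truth gives 10, best alternative gives 10.
(Remaining 119 profiles checked similarly; truth is weakly best in each.)
In every case the truthful bid is at least as good as any alternative, so it is a dominant strategy.

Yes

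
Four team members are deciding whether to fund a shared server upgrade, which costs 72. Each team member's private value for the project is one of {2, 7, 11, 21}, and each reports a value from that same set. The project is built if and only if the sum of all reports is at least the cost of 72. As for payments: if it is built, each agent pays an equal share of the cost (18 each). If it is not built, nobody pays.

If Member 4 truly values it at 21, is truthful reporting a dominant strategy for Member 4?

Yes

Check each profile of the others' reports and compare truth against every alternative report.
Others report (11, 21, 21): truth gives 3, best alternative gives 0.
Others report (21, 11, 21): truth gives 3, best alternative gives 0.
Others report (21, 21, 11): truth gives 3, best alternative gives 0.
Others report (21, 21, 21): truth gives 3, best alternative gives 3.
Others report (2, 2, 2): truth gives 0, best alternative gives 0.
Others report (2, 2, 7): truth gives 0, best alternative gives 0.
(Remaining 58 profiles checked similarly; truth is weakly best in each.)
In every case the truthful report is at least as good as any alternative, so it is a dominant strategy.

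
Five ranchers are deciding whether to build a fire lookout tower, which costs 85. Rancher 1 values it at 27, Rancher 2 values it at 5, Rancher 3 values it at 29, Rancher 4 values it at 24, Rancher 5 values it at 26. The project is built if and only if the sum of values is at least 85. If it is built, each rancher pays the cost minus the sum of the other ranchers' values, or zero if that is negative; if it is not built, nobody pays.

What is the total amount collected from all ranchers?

4

Total value 111 ≥ cost 85, so it is built.
Rancher 1: others sum to 84; max(0, 85 - 84) = 1.
Rancher 2: others sum to 106; max(0, 85 - 106) = 0.
Rancher 3: others sum to 82; max(0, 85 - 82) = 3.
Rancher 4: others sum to 87; max(0, 85 - 87) = 0.
Rancher 5: others sum to 85; max(0, 85 - 85) = 0.
Total collected = 1 + 0 + 3 + 0 + 0 = 4.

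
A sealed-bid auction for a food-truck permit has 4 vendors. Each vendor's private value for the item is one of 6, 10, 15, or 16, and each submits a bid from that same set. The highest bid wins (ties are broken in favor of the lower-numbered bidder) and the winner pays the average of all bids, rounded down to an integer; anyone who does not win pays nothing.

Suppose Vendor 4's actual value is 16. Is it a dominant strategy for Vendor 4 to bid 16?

No

Consider the case where Vendor 1 bids 6, Vendor 2 bids 6 and Vendor 3 bids 6.
Truthful bid 16: wins, pays 8, utility 16 - 8 = 8.
Bid 10 instead: wins, pays 7, utility 16 - 7 = 9.
Since 9 > 8, bidding 10 is strictly better here, so truthful bidding is not dominant.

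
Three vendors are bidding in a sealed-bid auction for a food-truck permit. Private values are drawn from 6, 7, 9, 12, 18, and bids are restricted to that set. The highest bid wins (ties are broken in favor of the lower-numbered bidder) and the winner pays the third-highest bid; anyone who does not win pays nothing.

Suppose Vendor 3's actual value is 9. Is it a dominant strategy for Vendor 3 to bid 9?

Consider the case where Vendor 1 bids 6 and Vendor 2 bids 9.
Truthful bid 9: loses, pays 0, utility 0.
Bid 12 instead: wins, pays 6, utility 9 - 6 = 3.
Since 3 > 0, bidding 12 is strictly better here, so truthful bidding is not dominant.

No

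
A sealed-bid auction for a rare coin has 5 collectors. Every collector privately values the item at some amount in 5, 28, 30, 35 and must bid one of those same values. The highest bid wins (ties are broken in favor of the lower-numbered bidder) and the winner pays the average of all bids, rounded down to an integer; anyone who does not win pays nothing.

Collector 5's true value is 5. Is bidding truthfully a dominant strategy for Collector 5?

Yes

Check each profile of the others' bids and compare truth against every alternative bid.
Others bid (5, 5, 5, 5): truth gives 0, best alternative gives -4.
Others bid (5, 5, 5, 28): truth gives 0, best alternative gives 0.
Others bid (5, 5, 5, 30): truth gives 0, best alternative gives 0.
Others bid (5, 5, 5, 35): truth gives 0, best alternative gives 0.
Others bid (5, 5, 28, 5): truth gives 0, best alternative gives 0.
Others bid (5, 5, 28, 28): truth gives 0, best alternative gives 0.
(Remaining 250 profiles checked similarly; truth is weakly best in each.)
In every case the truthful bid is at least as good as any alternative, so it is a dominant strategy.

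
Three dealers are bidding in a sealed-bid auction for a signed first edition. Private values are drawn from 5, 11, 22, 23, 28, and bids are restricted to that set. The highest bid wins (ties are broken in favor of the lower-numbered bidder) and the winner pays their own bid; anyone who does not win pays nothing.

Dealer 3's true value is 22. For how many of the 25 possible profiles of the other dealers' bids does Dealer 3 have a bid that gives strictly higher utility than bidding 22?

1

Others bid (5, 5): truth gives 0; bid 11 gives 11 > 0. Violating.
Others bid (5, 11): truth gives 0; no alternative beats it.
Others bid (5, 22): truth gives 0; no alternative beats it.
(Checking all 25 profiles: 1 has a profitable deviation, 24 do not.)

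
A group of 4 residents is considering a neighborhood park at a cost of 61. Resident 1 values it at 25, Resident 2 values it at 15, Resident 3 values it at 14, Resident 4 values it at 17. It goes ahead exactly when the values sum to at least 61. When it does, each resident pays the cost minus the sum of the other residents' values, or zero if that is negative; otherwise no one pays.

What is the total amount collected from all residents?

31

Total value 71 ≥ cost 61, so it is built.
Resident 1: others sum to 46; max(0, 61 - 46) = 15.
Resident 2: others sum to 56; max(0, 61 - 56) = 5.
Resident 3: others sum to 57; max(0, 61 - 57) = 4.
Resident 4: others sum to 54; max(0, 61 - 54) = 7.
Total collected = 15 + 5 + 4 + 7 = 31.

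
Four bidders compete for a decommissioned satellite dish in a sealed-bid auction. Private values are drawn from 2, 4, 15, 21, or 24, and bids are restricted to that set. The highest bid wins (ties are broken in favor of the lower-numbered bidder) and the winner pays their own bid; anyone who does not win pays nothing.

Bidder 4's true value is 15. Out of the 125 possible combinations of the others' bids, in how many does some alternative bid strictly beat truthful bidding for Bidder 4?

Others bid (2, 2, 2): truth gives 0; bid 4 gives 11 > 0. Violating.
Others bid (2, 2, 4): truth gives 0; no alternative beats it.
Others bid (2, 2, 15): truth gives 0; no alternative beats it.
(Checking all 125 profiles: 1 has a profitable deviation, 124 do not.)

1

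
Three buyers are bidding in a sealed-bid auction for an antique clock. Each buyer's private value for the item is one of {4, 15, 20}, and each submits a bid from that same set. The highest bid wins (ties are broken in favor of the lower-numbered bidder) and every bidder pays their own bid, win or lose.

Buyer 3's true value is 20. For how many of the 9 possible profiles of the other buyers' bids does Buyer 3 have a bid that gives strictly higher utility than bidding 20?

Others bid (4, 4): truth gives 0; bid 15 gives 5 > 0. Violating.
Others bid (4, 20): truth gives -20; bid 4 gives -4 > -20. Violating.
Others bid (15, 20): truth gives -20; bid 4 gives -4 > -20. Violating.
Others bid (20, 4): truth gives -20; bid 4 gives -4 > -20. Violating.
Others bid (4, 15): truth gives 0; no alternative beats it.
Others bid (15, 4): truth gives 0; no alternative beats it.
(Checking all 9 profiles: 6 have a profitable deviation, 3 do not.)

6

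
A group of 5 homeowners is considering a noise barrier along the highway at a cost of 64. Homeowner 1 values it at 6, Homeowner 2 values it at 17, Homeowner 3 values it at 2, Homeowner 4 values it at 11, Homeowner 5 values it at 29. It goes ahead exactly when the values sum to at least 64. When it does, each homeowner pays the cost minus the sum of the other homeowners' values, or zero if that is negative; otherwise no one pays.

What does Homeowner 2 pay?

16

Total value 65 ≥ cost 64, so the project is built.
The other homeowners' values sum to 48.
Cost minus that sum is 64 - 48 = 16.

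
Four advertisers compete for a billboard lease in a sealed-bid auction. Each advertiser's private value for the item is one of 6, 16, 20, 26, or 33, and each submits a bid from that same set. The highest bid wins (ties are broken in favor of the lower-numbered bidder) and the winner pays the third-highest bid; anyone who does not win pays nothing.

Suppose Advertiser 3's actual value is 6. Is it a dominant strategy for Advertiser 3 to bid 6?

Yes

Check each profile of the others' bids and compare truth against every alternative bid.
Others bid (6, 6, 6): truth gives 0, best alternative gives 0.
Others bid (6, 6, 16): truth gives 0, best alternative gives 0.
Others bid (6, 6, 20): truth gives 0, best alternative gives 0.
Others bid (6, 6, 26): truth gives 0, best alternative gives 0.
Others bid (6, 6, 33): truth gives 0, best alternative gives 0.
Others bid (6, 16, 6): truth gives 0, best alternative gives 0.
(Remaining 119 profiles checked similarly; truth is weakly best in each.)
In every case the truthful bid is at least as good as any alternative, so it is a dominant strategy.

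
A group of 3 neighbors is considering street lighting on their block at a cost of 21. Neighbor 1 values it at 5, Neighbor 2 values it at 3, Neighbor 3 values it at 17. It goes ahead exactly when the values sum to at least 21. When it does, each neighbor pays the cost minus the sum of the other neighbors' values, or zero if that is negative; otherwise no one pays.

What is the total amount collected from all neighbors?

Total value 25 ≥ cost 21, so it is built.
Neighbor 1: others sum to 20; max(0, 21 - 20) = 1.
Neighbor 2: others sum to 22; max(0, 21 - 22) = 0.
Neighbor 3: others sum to 8; max(0, 21 - 8) = 13.
Total collected = 1 + 0 + 13 = 14.

14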